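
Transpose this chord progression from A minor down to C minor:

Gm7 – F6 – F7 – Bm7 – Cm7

Bbm7 Ab6 Ab7 Dm7 Ebm7

A minor down to C minor is a major sixth; each chord root moves by that interval while the quality stays the same.
Gm7: root G down a major sixth → Bb, giving Bbm7.
F6: root F down a major sixth → Ab, giving Ab6.
F7: root F down a major sixth → Ab, giving Ab7.
Bm7: root B down a major sixth → D, giving Dm7.
Cm7: root C down a major sixth → Eb, giving Ebm7.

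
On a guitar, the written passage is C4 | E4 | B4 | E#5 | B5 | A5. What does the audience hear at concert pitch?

C3 E3 B3 E#4 B4 A4

The guitar sounds a perfect octave below written, so transpose each written note down a perfect octave.
C4 -> C3
E4 -> E3
B4 -> B3
E#5 -> E#4
B5 -> B4
A5 -> A4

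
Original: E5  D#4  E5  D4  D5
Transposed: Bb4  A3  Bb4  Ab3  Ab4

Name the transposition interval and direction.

down an augmented fourth

From E5 to Bb4 is 4 letter names — a fourth of some quality.
Bb4 to E5 is 6 semitones, which makes it an augmented fourth; the second version is lower, so the direction is down.
Checking another pair — D5 → Ab4 — gives the same interval.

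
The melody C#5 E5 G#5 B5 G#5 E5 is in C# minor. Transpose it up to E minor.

C# minor to E minor up is a minor third, so every note moves up by that interval.
C#5 becomes E5
E5 becomes G5
G#5 becomes B5
B5 becomes D6
G#5 becomes B5
E5 becomes G5

E5 G5 B5 D6 B5 G5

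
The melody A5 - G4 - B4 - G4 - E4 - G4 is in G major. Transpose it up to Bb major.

G major to Bb major up is a minor third, so every note moves up by that interval.
A5 gives C6
G4 gives Bb4
B4 gives D5
G4 gives Bb4
E4 gives G4
G4 gives Bb4

C6 Bb4 D5 Bb4 G4 Bb4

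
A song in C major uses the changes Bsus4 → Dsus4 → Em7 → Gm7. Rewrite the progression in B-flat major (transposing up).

Asus4 Csus4 Dm7 Fm7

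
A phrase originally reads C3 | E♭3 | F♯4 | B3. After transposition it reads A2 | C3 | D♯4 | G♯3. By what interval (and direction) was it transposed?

down a minor third

Take the first pair: C3 → A2. C to A spans 3 letter names, so the interval is some kind of third.
A2 to C3 is 3 semitones, which makes it a minor third; the second version is lower, so the direction is down.
Checking another pair — B3 → G#3 — gives the same interval.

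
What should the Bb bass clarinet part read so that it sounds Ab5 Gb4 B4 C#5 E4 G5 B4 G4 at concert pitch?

Bb6 Ab5 C#6 D#6 F#5 A6 C#6 A5

Written C4 sounds as Bb2 on the Bb bass clarinet, so concert pitches are written a major ninth up.
Ab5 → Bb6
Gb4 → Ab5
B4 → C#6
C#5 → D#6
E4 → F#5
G5 → A6
B4 → C#6
G4 → A5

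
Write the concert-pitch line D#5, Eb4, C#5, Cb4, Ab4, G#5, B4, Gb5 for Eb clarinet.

B#4 C4 A#4 Ab3 F4 E#5 G#4 Eb5

Written C4 sounds as Eb4 on the Eb clarinet, so concert pitches are written a minor third down.
D#5 -> B#4
Eb4 -> C4
C#5 -> A#4
Cb4 -> Ab3
Ab4 -> F4
G#5 -> E#5
B4 -> G#4
Gb5 -> Eb5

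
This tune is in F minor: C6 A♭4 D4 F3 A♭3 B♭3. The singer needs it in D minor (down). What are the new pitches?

A5 F4 B3 D3 F3 G3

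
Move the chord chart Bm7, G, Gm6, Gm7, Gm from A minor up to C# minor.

A minor up to C# minor is a major third; each chord root moves by that interval while the quality stays the same.
Bm7: root B up a major third → D#, giving D#m7.
G: root G up a major third → B, giving B.
Gm6: root G up a major third → B, giving Bm6.
Gm7: root G up a major third → B, giving Bm7.
Gm: root G up a major third → B, giving Bm.

D#m7 B Bm6 Bm7 Bm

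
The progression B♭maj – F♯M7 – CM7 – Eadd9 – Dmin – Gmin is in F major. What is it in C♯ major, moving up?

F#maj C##M7 G#M7 B#add9 A#min D#min

F major up to C♯ major is an augmented fifth; each chord root moves by that interval while the quality stays the same.
B♭maj: root B♭ up an augmented fifth → F#, giving F#maj.
F♯M7: root F♯ up an augmented fifth → C##, giving C##M7.
CM7: root C up an augmented fifth → G#, giving G#M7.
Eadd9: root E up an augmented fifth → B#, giving B#add9.
Dmin: root D up an augmented fifth → A#, giving A#min.
Gmin: root G up an augmented fifth → D#, giving D#min.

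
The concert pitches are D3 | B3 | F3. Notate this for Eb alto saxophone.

B3 G#4 D4

Written C4 sounds as Eb3 on the Eb alto saxophone, so concert pitches are written a major sixth up.
D3 -> B3
B3 -> G#4
F3 -> D4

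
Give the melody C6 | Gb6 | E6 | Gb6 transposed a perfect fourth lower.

G5 Db6 B5 Db6

C6 gives G5
Gb6 gives Db6
E6 gives B5
Gb6 gives Db6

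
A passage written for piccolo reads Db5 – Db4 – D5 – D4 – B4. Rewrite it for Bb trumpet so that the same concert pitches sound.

Eb6 Eb5 E6 E5 C#6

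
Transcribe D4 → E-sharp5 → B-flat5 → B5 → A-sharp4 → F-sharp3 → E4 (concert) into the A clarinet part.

The A clarinet sounds a minor third below written, so the written part must be a minor third above concert — transpose each note up.
D4 gives F4
E#5 gives G#5
Bb5 gives Db6
B5 gives D6
A#4 gives C#5
F#3 gives A3
E4 gives G4

F4 G#5 Db6 D6 C#5 A3 G4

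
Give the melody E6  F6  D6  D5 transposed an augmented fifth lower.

Ab5 Bbb5 Gb5 Gb4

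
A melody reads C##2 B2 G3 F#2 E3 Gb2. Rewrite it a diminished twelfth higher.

C##2 gives G#3
B2 gives F4
G3 gives Db5
F#2 gives C4
E3 gives Bb4
Gb2 gives Dbb4

G#3 F4 Db5 C4 Bb4 Dbb4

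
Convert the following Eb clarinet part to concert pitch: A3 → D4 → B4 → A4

C4 F4 D5 C5

Written C4 on the Eb clarinet sounds as Eb4, a minor third higher; apply that shift to every note.
A3 -> C4
D4 -> F4
B4 -> D5
A4 -> C5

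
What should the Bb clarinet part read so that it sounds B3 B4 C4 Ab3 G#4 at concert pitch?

C#4 C#5 D4 Bb3 A#4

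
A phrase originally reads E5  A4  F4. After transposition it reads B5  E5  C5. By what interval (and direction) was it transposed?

up a perfect fifth

Take the first pair: E5 → B5. E to B spans 5 letter names, so the interval is some kind of fifth.
E5 to B5 is 7 semitones, which makes it a perfect fifth; the second version is higher, so the direction is up.
Checking another pair — F4 → C5 — gives the same interval.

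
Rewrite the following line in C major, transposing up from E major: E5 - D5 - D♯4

E major to C major up is a minor sixth, so every note moves up by that interval.
E5 becomes C6
D5 becomes Bb5
D#4 becomes B4

C6 Bb5 B4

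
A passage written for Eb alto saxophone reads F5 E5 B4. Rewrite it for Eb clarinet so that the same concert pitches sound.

F4 E4 B3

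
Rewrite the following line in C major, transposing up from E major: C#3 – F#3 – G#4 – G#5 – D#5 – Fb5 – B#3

A3 D4 E5 E6 B5 Dbb6 G#4

From E up to C is a minor sixth; apply that to each pitch.
C#3 to A3
F#3 to D4
G#4 to E5
G#5 to E6
D#5 to B5
Fb5 to Dbb6
B#3 to G#4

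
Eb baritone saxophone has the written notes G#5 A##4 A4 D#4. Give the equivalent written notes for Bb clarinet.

C#4 D##3 D3 G#2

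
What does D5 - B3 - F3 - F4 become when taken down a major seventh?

A major seventh down from D5 gives Eb4.
B3: a seventh down reaches C, and 11 semitones makes it C3.
F3: a seventh down reaches G, and 11 semitones makes it Gb2.
F4 down a major seventh is Gb3.

Eb4 C3 Gb2 Gb3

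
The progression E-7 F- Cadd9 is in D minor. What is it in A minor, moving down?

D minor down to A minor is a perfect fourth; each chord root moves by that interval while the quality stays the same.
E-7: root E down a perfect fourth → B, giving B-7.
F-: root F down a perfect fourth → C, giving C-.
Cadd9: root C down a perfect fourth → G, giving Gadd9.

B-7 C- Gadd9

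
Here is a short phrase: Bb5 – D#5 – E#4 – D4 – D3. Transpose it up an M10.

D7 F##6 G##5 F#5 F#4

Bb5 → D7
D#5 → F##6
E#4 → G##5
D4 → F#5
D3 → F#4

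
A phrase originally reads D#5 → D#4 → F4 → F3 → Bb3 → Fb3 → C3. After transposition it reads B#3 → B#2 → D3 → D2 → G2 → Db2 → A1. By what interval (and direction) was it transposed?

down a minor tenth

Take the first pair: D#5 → B#3. D to B spans 10 letter names, so the interval is some kind of tenth.
B#3 to D#5 is 15 semitones, which makes it a minor tenth; the second version is lower, so the direction is down.
Checking another pair — C3 → A1 — gives the same interval.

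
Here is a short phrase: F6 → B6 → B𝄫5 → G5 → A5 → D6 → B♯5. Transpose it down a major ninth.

F6 down a major ninth is Eb5.
B6: a ninth down reaches A, and 14 semitones makes it A5.
A major ninth down from Bbb5 gives Abb4.
A major ninth down from G5 gives F4.
A5: a ninth down reaches G, and 14 semitones makes it G4.
A major ninth down from D6 gives C5.
B#5 down a major ninth is A#4.

Eb5 A5 Abb4 F4 G4 C5 A#4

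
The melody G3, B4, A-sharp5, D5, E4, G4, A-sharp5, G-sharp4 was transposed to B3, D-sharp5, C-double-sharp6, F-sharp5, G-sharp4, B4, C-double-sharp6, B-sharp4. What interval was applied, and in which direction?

up a major third

Take the first pair: G3 → B3. G to B spans 3 letter names, so the interval is some kind of third.
G3 to B3 is 4 semitones, which makes it a major third; the second version is higher, so the direction is up.
Checking another pair — G#4 → B#4 — gives the same interval.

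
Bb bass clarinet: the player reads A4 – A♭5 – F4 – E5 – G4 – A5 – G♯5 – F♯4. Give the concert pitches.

Written C4 on the Bb bass clarinet sounds as Bb2, a major ninth lower; apply that shift to every note.
A4 to G3
Ab5 to Gb4
F4 to Eb3
E5 to D4
G4 to F3
A5 to G4
G#5 to F#4
F#4 to E3

G3 Gb4 Eb3 D4 F3 G4 F#4 E3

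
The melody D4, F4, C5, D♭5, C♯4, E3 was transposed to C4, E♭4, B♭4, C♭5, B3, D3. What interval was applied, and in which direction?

down a major second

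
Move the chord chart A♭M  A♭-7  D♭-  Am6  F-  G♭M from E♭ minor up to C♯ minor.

F#M F#-7 B- F##m6 D#- EM

E♭ minor up to C♯ minor is an augmented sixth; each chord root moves by that interval while the quality stays the same.
A♭M: root A♭ up an augmented sixth → F#, giving F#M.
A♭-7: root A♭ up an augmented sixth → F#, giving F#-7.
D♭-: root D♭ up an augmented sixth → B, giving B-.
Am6: root A up an augmented sixth → F##, giving F##m6.
F-: root F up an augmented sixth → D#, giving D#-.
G♭M: root G♭ up an augmented sixth → E, giving EM.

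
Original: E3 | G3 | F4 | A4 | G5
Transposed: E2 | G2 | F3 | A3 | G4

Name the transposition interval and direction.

down a perfect octave

Take the first pair: E3 → E2. E to E spans 8 letter names, so the interval is some kind of octave.
E2 to E3 is 12 semitones, which makes it a perfect octave; the second version is lower, so the direction is down.
Checking another pair — G5 → G4 — gives the same interval.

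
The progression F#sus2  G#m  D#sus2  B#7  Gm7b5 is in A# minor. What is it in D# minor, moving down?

A# minor down to D# minor is a perfect fifth; each chord root moves by that interval while the quality stays the same.
F#sus2: root F# down a perfect fifth → B, giving Bsus2.
G#m: root G# down a perfect fifth → C#, giving C#m.
D#sus2: root D# down a perfect fifth → G#, giving G#sus2.
B#7: root B# down a perfect fifth → E#, giving E#7.
Gm7b5: root G down a perfect fifth → C, giving Cm7b5.

Bsus2 C#m G#sus2 E#7 Cm7b5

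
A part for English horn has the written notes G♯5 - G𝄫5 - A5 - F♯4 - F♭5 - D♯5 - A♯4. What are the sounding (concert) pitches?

C#5 Cbb5 D5 B3 Bbb4 G#4 D#4

The English horn sounds a perfect fifth below written, so transpose each written note down a perfect fifth.
G#5 → C#5
Gbb5 → Cbb5
A5 → D5
F#4 → B3
Fb5 → Bbb4
D#5 → G#4
A#4 → D#4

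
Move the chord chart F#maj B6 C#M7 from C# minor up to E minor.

Amaj D6 EM7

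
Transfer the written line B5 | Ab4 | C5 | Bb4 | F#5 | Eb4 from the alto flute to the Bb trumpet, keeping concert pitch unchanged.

G#5 F4 A4 G4 D#5 C4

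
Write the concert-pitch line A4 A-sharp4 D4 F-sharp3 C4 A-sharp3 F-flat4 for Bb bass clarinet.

Written C4 sounds as Bb2 on the Bb bass clarinet, so concert pitches are written a major ninth up.
A4 gives B5
A#4 gives B#5
D4 gives E5
F#3 gives G#4
C4 gives D5
A#3 gives B#4
Fb4 gives Gb5

B5 B#5 E5 G#4 D5 B#4 Gb5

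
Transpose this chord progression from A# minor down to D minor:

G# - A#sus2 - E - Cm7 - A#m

C Dsus2 Ab Fbm7 Dm

A# minor down to D minor is an augmented fifth; each chord root moves by that interval while the quality stays the same.
G#: root G# down an augmented fifth → C, giving C.
A#sus2: root A# down an augmented fifth → D, giving Dsus2.
E: root E down an augmented fifth → Ab, giving Ab.
Cm7: root C down an augmented fifth → Fb, giving Fbm7.
A#m: root A# down an augmented fifth → D, giving Dm.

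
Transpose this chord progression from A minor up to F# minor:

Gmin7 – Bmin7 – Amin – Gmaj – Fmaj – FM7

Emin7 G#min7 F#min Emaj Dmaj DM7

A minor up to F# minor is a major sixth; each chord root moves by that interval while the quality stays the same.
Gmin7: root G up a major sixth → E, giving Emin7.
Bmin7: root B up a major sixth → G#, giving G#min7.
Amin: root A up a major sixth → F#, giving F#min.
Gmaj: root G up a major sixth → E, giving Emaj.
Fmaj: root F up a major sixth → D, giving Dmaj.
FM7: root F up a major sixth → D, giving DM7.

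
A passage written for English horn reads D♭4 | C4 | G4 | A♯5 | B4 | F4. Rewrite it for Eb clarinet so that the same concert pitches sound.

Eb3 D3 A3 B#4 C#4 G3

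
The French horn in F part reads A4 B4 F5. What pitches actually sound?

D4 E4 Bb4

Written C4 on the French horn in F sounds as F3, a perfect fifth lower; apply that shift to every note.
A4 -> D4
B4 -> E4
F5 -> Bb4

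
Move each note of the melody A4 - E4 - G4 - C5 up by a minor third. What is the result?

A minor third up from A4 gives C5.
A minor third up from E4 gives G4.
A minor third up from G4 gives Bb4.
A minor third up from C5 gives Eb5.

C5 G4 Bb4 Eb5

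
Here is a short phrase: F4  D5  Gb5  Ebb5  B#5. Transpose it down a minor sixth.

F4 down a minor sixth is A3.
A minor sixth down from D5 gives F#4.
Gb5 down a minor sixth is Bb4.
A minor sixth down from Ebb5 gives Gb4.
B#5 down a minor sixth is D##5.

A3 F#4 Bb4 Gb4 D##5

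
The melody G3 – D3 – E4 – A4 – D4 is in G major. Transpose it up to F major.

G major to F major up is a minor seventh, so every note moves up by that interval.
G3 → F4
D3 → C4
E4 → D5
A4 → G5
D4 → C5

F4 C4 D5 G5 C5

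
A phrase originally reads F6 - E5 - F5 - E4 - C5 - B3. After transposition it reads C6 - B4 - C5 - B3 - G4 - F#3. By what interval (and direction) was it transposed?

down a perfect fourth

Take the first pair: F6 → C6. F to C spans 4 letter names, so the interval is some kind of fourth.
C6 to F6 is 5 semitones, which makes it a perfect fourth; the second version is lower, so the direction is down.
Checking another pair — B3 → F#3 — gives the same interval.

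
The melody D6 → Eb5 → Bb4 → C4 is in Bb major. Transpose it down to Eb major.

From Bb down to Eb is a perfect fifth; apply that to each pitch.
D6 -> G5
Eb5 -> Ab4
Bb4 -> Eb4
C4 -> F3

G5 Ab4 Eb4 F3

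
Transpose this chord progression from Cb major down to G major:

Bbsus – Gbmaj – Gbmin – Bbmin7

Cb major down to G major is a diminished fourth; each chord root moves by that interval while the quality stays the same.
Bbsus: root Bb down a diminished fourth → F#, giving F#sus.
Gbmaj: root Gb down a diminished fourth → D, giving Dmaj.
Gbmin: root Gb down a diminished fourth → D, giving Dmin.
Bbmin7: root Bb down a diminished fourth → F#, giving F#min7.

F#sus Dmaj Dmin F#min7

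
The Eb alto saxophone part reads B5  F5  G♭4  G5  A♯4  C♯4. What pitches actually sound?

Written C4 on the Eb alto saxophone sounds as Eb3, a major sixth lower; apply that shift to every note.
B5 to D5
F5 to Ab4
Gb4 to Bbb3
G5 to Bb4
A#4 to C#4
C#4 to E3

D5 Ab4 Bbb3 Bb4 C#4 E3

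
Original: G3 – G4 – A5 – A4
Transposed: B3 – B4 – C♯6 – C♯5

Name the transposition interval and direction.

Take the first pair: G3 → B3. G to B spans 3 letter names, so the interval is some kind of third.
G3 to B3 is 4 semitones, which makes it a major third; the second version is higher, so the direction is up.
Checking another pair — A4 → C#5 — gives the same interval.

up a major third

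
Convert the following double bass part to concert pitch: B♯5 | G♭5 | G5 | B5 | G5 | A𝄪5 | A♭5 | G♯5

The double bass sounds a perfect octave below written, so transpose each written note down a perfect octave.
B#5 becomes B#4
Gb5 becomes Gb4
G5 becomes G4
B5 becomes B4
G5 becomes G4
A##5 becomes A##4
Ab5 becomes Ab4
G#5 becomes G#4

B#4 Gb4 G4 B4 G4 A##4 Ab4 G#4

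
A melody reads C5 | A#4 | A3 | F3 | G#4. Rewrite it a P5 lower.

F4 D#4 D3 Bb2 C#4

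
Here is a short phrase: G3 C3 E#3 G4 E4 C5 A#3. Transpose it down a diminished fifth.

C#3 F#2 A##2 C#4 A#3 F#4 D##3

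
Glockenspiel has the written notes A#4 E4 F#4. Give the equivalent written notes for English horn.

E#7 B6 C#7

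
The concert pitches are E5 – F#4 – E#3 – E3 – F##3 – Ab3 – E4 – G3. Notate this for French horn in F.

B5 C#5 B#3 B3 C##4 Eb4 B4 D4

The French horn in F sounds a perfect fifth below written, so the written part must be a perfect fifth above concert — transpose each note up.
E5 -> B5
F#4 -> C#5
E#3 -> B#3
E3 -> B3
F##3 -> C##4
Ab3 -> Eb4
E4 -> B4
G3 -> D4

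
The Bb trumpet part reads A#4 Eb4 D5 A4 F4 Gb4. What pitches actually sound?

G#4 Db4 C5 G4 Eb4 Fb4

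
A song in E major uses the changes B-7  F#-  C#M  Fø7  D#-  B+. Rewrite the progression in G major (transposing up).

E major up to G major is a minor third; each chord root moves by that interval while the quality stays the same.
B-7: root B up a minor third → D, giving D-7.
F#-: root F# up a minor third → A, giving A-.
C#M: root C# up a minor third → E, giving EM.
Fø7: root F up a minor third → Ab, giving Abø7.
D#-: root D# up a minor third → F#, giving F#-.
B+: root B up a minor third → D, giving D+.

D-7 A- EM Abø7 F#- D+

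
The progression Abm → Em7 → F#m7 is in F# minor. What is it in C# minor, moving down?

F# minor down to C# minor is a perfect fourth; each chord root moves by that interval while the quality stays the same.
Abm: root Ab down a perfect fourth → Eb, giving Ebm.
Em7: root E down a perfect fourth → B, giving Bm7.
F#m7: root F# down a perfect fourth → C#, giving C#m7.

Ebm Bm7 C#m7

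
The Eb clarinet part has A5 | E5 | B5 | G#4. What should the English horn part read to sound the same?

G6 D6 A6 F#5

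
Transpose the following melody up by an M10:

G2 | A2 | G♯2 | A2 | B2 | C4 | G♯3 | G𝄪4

G2 → B3
A2 → C#4
G#2 → B#3
A2 → C#4
B2 → D#4
C4 → E5
G#3 → B#4
G##4 → B##5

B3 C#4 B#3 C#4 D#4 E5 B#4 B##5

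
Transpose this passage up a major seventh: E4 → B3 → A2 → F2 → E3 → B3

D#5 A#4 G#3 E3 D#4 A#4

E4 becomes D#5
B3 becomes A#4
A2 becomes G#3
F2 becomes E3
E3 becomes D#4
B3 becomes A#4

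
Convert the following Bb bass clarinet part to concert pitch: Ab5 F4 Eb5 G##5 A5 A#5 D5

Gb4 Eb3 Db4 F##4 G4 G#4 C4

Written C4 on the Bb bass clarinet sounds as Bb2, a major ninth lower; apply that shift to every note.
Ab5 -> Gb4
F4 -> Eb3
Eb5 -> Db4
G##5 -> F##4
A5 -> G4
A#5 -> G#4
D5 -> C4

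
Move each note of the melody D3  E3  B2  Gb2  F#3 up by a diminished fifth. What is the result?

A diminished fifth up from D3 gives Ab3.
E3: a fifth up reaches B, and 6 semitones makes it Bb3.
B2: a fifth up reaches F, and 6 semitones makes it F3.
Gb2 up a diminished fifth is Dbb3.
F#3: a fifth up reaches C, and 6 semitones makes it C4.

Ab3 Bb3 F3 Dbb3 C4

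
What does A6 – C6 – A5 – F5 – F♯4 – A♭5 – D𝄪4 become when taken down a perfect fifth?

D6 F5 D5 Bb4 B3 Db5 G##3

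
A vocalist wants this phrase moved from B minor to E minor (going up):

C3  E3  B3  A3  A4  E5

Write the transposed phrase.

F3 A3 E4 D4 D5 A5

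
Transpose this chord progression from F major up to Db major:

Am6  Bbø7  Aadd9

Fm6 Gbø7 Fadd9

F major up to Db major is a minor sixth; each chord root moves by that interval while the quality stays the same.
Am6: root A up a minor sixth → F, giving Fm6.
Bbø7: root Bb up a minor sixth → Gb, giving Gbø7.
Aadd9: root A up a minor sixth → F, giving Fadd9.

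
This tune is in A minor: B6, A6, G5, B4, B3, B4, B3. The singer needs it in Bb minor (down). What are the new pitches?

From A down to Bb is a major seventh; apply that to each pitch.
B6 to C6
A6 to Bb5
G5 to Ab4
B4 to C4
B3 to C3
B4 to C4
B3 to C3

C6 Bb5 Ab4 C4 C3 C4 C3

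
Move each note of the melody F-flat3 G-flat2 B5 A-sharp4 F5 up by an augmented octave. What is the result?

Fb3 gives F4
Gb2 gives G3
B5 gives B#6
A#4 gives A##5
F5 gives F#6

F4 G3 B#6 A##5 F#6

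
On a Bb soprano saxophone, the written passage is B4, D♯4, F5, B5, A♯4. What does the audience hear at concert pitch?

The Bb soprano saxophone sounds a major second below written, so transpose each written note down a major second.
B4 becomes A4
D#4 becomes C#4
F5 becomes Eb5
B5 becomes A5
A#4 becomes G#4

A4 C#4 Eb5 A5 G#4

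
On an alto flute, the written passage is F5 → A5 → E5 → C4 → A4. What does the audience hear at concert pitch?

C5 E5 B4 G3 E4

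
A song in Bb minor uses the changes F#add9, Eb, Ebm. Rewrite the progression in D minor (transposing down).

A#add9 G Gm

Bb minor down to D minor is a minor sixth; each chord root moves by that interval while the quality stays the same.
F#add9: root F# down a minor sixth → A#, giving A#add9.
Eb: root Eb down a minor sixth → G, giving G.
Ebm: root Eb down a minor sixth → G, giving Gm.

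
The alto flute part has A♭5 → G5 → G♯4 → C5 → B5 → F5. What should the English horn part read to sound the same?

Bb5 A5 A#4 D5 C#6 G5

First find concert pitch: the alto flute sounds a perfect fourth below written, so A♭5 G5 G♯4 C5 B5 F5 sounds Eb5 D5 D#4 G4 F#5 C5.
Then write for English horn: it sounds a perfect fifth below written, so the part must be a perfect fifth above concert.
Eb5 → Bb5
D5 → A5
D#4 → A#4
G4 → D5
F#5 → C#6
C5 → G5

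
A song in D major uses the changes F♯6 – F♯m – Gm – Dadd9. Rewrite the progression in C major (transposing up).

E6 Em Fm Cadd9

D major up to C major is a minor seventh; each chord root moves by that interval while the quality stays the same.
F♯6: root F♯ up a minor seventh → E, giving E6.
F♯m: root F♯ up a minor seventh → E, giving Em.
Gm: root G up a minor seventh → F, giving Fm.
Dadd9: root D up a minor seventh → C, giving Cadd9.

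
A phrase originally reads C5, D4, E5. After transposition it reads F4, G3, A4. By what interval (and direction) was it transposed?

down a perfect fifth

From C5 to F4 is 5 letter names — a fifth of some quality.
F4 to C5 is 7 semitones, which makes it a perfect fifth; the second version is lower, so the direction is down.
Checking another pair — E5 → A4 — gives the same interval.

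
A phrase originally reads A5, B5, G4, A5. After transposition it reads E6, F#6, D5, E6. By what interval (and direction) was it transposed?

up a perfect fifth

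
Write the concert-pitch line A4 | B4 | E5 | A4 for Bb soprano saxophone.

B4 C#5 F#5 B4

Written C4 sounds as Bb3 on the Bb soprano saxophone, so concert pitches are written a major second up.
A4 to B4
B4 to C#5
E5 to F#5
A4 to B4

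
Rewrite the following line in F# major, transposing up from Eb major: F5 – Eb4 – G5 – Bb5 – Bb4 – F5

From Eb up to F# is an augmented second; apply that to each pitch.
F5 gives G#5
Eb4 gives F#4
G5 gives A#5
Bb5 gives C#6
Bb4 gives C#5
F5 gives G#5

G#5 F#4 A#5 C#6 C#5 G#5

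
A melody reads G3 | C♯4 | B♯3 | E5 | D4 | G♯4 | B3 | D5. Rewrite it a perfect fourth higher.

G3 gives C4
C#4 gives F#4
B#3 gives E#4
E5 gives A5
D4 gives G4
G#4 gives C#5
B3 gives E4
D5 gives G5

C4 F#4 E#4 A5 G4 C#5 E4 G5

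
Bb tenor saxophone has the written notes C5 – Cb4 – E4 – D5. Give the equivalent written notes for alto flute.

Eb4 Ebb3 G3 F4

First find concert pitch: the Bb tenor saxophone sounds a major ninth below written, so C5 Cb4 E4 D5 sounds Bb3 Bbb2 D3 C4.
Then write for alto flute: it sounds a perfect fourth below written, so the part must be a perfect fourth above concert.
Bb3 → Eb4
Bbb2 → Ebb3
D3 → G3
C4 → F4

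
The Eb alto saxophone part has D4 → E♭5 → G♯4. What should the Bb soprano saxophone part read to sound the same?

G3 Ab4 C#4

First find concert pitch: the Eb alto saxophone sounds a major sixth below written, so D4 E♭5 G♯4 sounds F3 Gb4 B3.
Then write for Bb soprano saxophone: it sounds a major second below written, so the part must be a major second above concert.
F3 → G3
Gb4 → Ab4
B3 → C#4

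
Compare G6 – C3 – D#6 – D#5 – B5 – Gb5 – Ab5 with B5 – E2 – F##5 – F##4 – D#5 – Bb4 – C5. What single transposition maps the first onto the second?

down a minor sixth

Take the first pair: G6 → B5. G to B spans 6 letter names, so the interval is some kind of sixth.
B5 to G6 is 8 semitones, which makes it a minor sixth; the second version is lower, so the direction is down.
Checking another pair — Ab5 → C5 — gives the same interval.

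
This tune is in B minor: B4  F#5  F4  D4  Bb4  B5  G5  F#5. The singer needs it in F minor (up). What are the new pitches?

F5 C6 Cb5 Ab4 Fb5 F6 Db6 C6

B minor to F minor up is a diminished fifth, so every note moves up by that interval.
B4 gives F5
F#5 gives C6
F4 gives Cb5
D4 gives Ab4
Bb4 gives Fb5
B5 gives F6
G5 gives Db6
F#5 gives C6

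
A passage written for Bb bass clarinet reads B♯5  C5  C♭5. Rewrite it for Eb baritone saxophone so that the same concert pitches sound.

F##6 G5 Gb5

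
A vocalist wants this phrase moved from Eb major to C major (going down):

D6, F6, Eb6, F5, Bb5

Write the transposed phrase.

B5 D6 C6 D5 G5

From Eb down to C is a minor third; apply that to each pitch.
D6 gives B5
F6 gives D6
Eb6 gives C6
F5 gives D5
Bb5 gives G5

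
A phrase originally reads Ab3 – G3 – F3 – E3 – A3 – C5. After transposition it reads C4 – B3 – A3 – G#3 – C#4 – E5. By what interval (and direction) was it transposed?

From Ab3 to C4 is 3 letter names — a third of some quality.
Ab3 to C4 is 4 semitones, which makes it a major third; the second version is higher, so the direction is up.
Checking another pair — C5 → E5 — gives the same interval.

up a major third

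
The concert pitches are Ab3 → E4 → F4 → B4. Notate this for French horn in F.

Eb4 B4 C5 F#5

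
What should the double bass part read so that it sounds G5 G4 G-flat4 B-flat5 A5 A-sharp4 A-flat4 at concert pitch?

Written C4 sounds as C3 on the double bass, so concert pitches are written a perfect octave up.
G5 → G6
G4 → G5
Gb4 → Gb5
Bb5 → Bb6
A5 → A6
A#4 → A#5
Ab4 → Ab5

G6 G5 Gb5 Bb6 A6 A#5 Ab5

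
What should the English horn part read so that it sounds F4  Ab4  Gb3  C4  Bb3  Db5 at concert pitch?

C5 Eb5 Db4 G4 F4 Ab5

The English horn sounds a perfect fifth below written, so the written part must be a perfect fifth above concert — transpose each note up.
F4 gives C5
Ab4 gives Eb5
Gb3 gives Db4
C4 gives G4
Bb3 gives F4
Db5 gives Ab5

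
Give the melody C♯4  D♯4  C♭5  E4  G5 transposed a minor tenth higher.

E5 F#5 Ebb6 G5 Bb6

C#4 -> E5
D#4 -> F#5
Cb5 -> Ebb6
E4 -> G5
G5 -> Bb6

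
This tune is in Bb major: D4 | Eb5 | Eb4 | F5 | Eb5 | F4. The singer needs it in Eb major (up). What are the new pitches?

From Bb up to Eb is a perfect fourth; apply that to each pitch.
D4 gives G4
Eb5 gives Ab5
Eb4 gives Ab4
F5 gives Bb5
Eb5 gives Ab5
F4 gives Bb4

G4 Ab5 Ab4 Bb5 Ab5 Bb4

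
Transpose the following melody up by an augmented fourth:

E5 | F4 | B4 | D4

A#5 B4 E#5 G#4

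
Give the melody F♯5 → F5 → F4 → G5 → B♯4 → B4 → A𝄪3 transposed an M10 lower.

D4 Db4 Db3 Eb4 G#3 G3 F##2

F#5 gives D4
F5 gives Db4
F4 gives Db3
G5 gives Eb4
B#4 gives G#3
B4 gives G3
A##3 gives F##2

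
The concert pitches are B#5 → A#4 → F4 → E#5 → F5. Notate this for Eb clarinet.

G##5 F##4 D4 C##5 D5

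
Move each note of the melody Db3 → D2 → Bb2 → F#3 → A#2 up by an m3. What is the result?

Fb3 F2 Db3 A3 C#3

Db3: a third up reaches F, and 3 semitones makes it Fb3.
D2: a third up reaches F, and 3 semitones makes it F2.
Bb2 up a minor third is Db3.
A minor third up from F#3 gives A3.
A#2 up a minor third is C#3.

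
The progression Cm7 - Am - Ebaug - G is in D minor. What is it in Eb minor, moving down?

Dbm7 Bbm Fbaug Ab

D minor down to Eb minor is a major seventh; each chord root moves by that interval while the quality stays the same.
Cm7: root C down a major seventh → Db, giving Dbm7.
Am: root A down a major seventh → Bb, giving Bbm.
Ebaug: root Eb down a major seventh → Fb, giving Fbaug.
G: root G down a major seventh → Ab, giving Ab.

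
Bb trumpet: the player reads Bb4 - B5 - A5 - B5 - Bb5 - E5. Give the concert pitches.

Written C4 on the Bb trumpet sounds as Bb3, a major second lower; apply that shift to every note.
Bb4 to Ab4
B5 to A5
A5 to G5
B5 to A5
Bb5 to Ab5
E5 to D5

Ab4 A5 G5 A5 Ab5 D5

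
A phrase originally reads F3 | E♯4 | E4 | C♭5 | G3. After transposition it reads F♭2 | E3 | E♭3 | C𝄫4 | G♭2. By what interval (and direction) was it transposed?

From F3 to Fb2 is 8 letter names — an octave of some quality.
Fb2 to F3 is 13 semitones, which makes it an augmented octave; the second version is lower, so the direction is down.
Checking another pair — G3 → Gb2 — gives the same interval.

down an augmented octave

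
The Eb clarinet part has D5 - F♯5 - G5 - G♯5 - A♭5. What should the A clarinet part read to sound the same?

Ab5 C6 Db6 D6 Ebb6

First find concert pitch: the Eb clarinet sounds a minor third above written, so D5 F♯5 G5 G♯5 A♭5 sounds F5 A5 Bb5 B5 Cb6.
Then write for A clarinet: it sounds a minor third below written, so the part must be a minor third above concert.
F5 → Ab5
A5 → C6
Bb5 → Db6
B5 → D6
Cb6 → Ebb6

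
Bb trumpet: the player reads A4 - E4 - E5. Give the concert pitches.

G4 D4 D5

The Bb trumpet sounds a major second below written, so transpose each written note down a major second.
A4 -> G4
E4 -> D4
E5 -> D5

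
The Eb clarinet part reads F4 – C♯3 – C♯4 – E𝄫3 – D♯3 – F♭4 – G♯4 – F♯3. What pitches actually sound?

Ab4 E3 E4 Gbb3 F#3 Abb4 B4 A3

The Eb clarinet sounds a minor third above written, so transpose each written note up a minor third.
F4 becomes Ab4
C#3 becomes E3
C#4 becomes E4
Ebb3 becomes Gbb3
D#3 becomes F#3
Fb4 becomes Abb4
G#4 becomes B4
F#3 becomes A3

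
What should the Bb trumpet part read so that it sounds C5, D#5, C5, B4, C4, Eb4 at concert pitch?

The Bb trumpet sounds a major second below written, so the written part must be a major second above concert — transpose each note up.
C5 gives D5
D#5 gives E#5
C5 gives D5
B4 gives C#5
C4 gives D4
Eb4 gives F4

D5 E#5 D5 C#5 D4 F4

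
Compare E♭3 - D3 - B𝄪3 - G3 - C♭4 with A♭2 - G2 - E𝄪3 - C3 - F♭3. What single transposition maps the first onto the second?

down a perfect fifth

From Eb3 to Ab2 is 5 letter names — a fifth of some quality.
Ab2 to Eb3 is 7 semitones, which makes it a perfect fifth; the second version is lower, so the direction is down.
Checking another pair — Cb4 → Fb3 — gives the same interval.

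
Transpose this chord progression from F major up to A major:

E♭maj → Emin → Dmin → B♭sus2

Gmaj G#min F#min Dsus2

F major up to A major is a major third; each chord root moves by that interval while the quality stays the same.
E♭maj: root E♭ up a major third → G, giving Gmaj.
Emin: root E up a major third → G#, giving G#min.
Dmin: root D up a major third → F#, giving F#min.
B♭sus2: root B♭ up a major third → D, giving Dsus2.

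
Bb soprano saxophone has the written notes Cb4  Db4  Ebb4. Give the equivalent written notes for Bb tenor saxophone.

First find concert pitch: the Bb soprano saxophone sounds a major second below written, so Cb4 Db4 Ebb4 sounds Bbb3 Cb4 Dbb4.
Then write for Bb tenor saxophone: it sounds a major ninth below written, so the part must be a major ninth above concert.
Bbb3 → Cb5
Cb4 → Db5
Dbb4 → Ebb5

Cb5 Db5 Ebb5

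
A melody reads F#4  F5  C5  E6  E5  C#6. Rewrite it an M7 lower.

G3 Gb4 Db4 F5 F4 D5

F#4: a seventh down reaches G, and 11 semitones makes it G3.
F5 down a major seventh is Gb4.
A major seventh down from C5 gives Db4.
A major seventh down from E6 gives F5.
E5 down a major seventh is F4.
A major seventh down from C#6 gives D5.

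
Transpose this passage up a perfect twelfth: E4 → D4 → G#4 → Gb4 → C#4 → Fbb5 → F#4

B5 A5 D#6 Db6 G#5 Cbb7 C#6

A perfect twelfth up from E4 gives B5.
D4 up a perfect twelfth is A5.
G#4 up a perfect twelfth is D#6.
Gb4: a twelfth up reaches D, and 19 semitones makes it Db6.
C#4: a twelfth up reaches G, and 19 semitones makes it G#5.
A perfect twelfth up from Fbb5 gives Cbb7.
A perfect twelfth up from F#4 gives C#6.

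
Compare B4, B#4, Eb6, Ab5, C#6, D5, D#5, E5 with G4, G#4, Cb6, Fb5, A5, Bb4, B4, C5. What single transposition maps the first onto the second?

down a major third

Take the first pair: B4 → G4. B to G spans 3 letter names, so the interval is some kind of third.
G4 to B4 is 4 semitones, which makes it a major third; the second version is lower, so the direction is down.
Checking another pair — E5 → C5 — gives the same interval.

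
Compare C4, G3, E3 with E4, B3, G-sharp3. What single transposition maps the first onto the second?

up a major third

From C4 to E4 is 3 letter names — a third of some quality.
C4 to E4 is 4 semitones, which makes it a major third; the second version is higher, so the direction is up.
Checking another pair — E3 → G#3 — gives the same interval.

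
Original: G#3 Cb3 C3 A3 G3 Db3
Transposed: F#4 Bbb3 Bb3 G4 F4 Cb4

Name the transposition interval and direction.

up a minor seventh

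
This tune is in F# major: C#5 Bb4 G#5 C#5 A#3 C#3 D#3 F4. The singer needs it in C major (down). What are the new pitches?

G4 Fb4 D5 G4 E3 G2 A2 Cb4

From F# down to C is an augmented fourth; apply that to each pitch.
C#5 gives G4
Bb4 gives Fb4
G#5 gives D5
C#5 gives G4
A#3 gives E3
C#3 gives G2
D#3 gives A2
F4 gives Cb4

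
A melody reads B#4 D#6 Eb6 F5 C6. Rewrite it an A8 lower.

B3 D5 Ebb5 Fb4 Cb5

B#4: an octave down reaches B, and 13 semitones makes it B3.
D#6: an octave down reaches D, and 13 semitones makes it D5.
Eb6: an octave down reaches E, and 13 semitones makes it Ebb5.
An augmented octave down from F5 gives Fb4.
An augmented octave down from C6 gives Cb5.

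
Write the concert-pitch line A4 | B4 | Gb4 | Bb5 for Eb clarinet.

The Eb clarinet sounds a minor third above written, so the written part must be a minor third below concert — transpose each note down.
A4 gives F#4
B4 gives G#4
Gb4 gives Eb4
Bb5 gives G5

F#4 G#4 Eb4 G5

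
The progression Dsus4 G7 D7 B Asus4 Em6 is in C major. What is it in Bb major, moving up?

Csus4 F7 C7 A Gsus4 Dm6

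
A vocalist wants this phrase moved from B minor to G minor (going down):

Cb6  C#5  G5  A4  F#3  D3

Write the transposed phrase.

Abb5 A4 Eb5 F4 D3 Bb2

B minor to G minor down is a major third, so every note moves down by that interval.
Cb6 becomes Abb5
C#5 becomes A4
G5 becomes Eb5
A4 becomes F4
F#3 becomes D3
D3 becomes Bb2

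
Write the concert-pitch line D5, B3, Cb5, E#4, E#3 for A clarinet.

Written C4 sounds as A3 on the A clarinet, so concert pitches are written a minor third up.
D5 to F5
B3 to D4
Cb5 to Ebb5
E#4 to G#4
E#3 to G#3

F5 D4 Ebb5 G#4 G#3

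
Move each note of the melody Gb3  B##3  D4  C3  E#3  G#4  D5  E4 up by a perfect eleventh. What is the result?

Cb5 E##5 G5 F4 A#4 C#6 G6 A5

Gb3 → Cb5
B##3 → E##5
D4 → G5
C3 → F4
E#3 → A#4
G#4 → C#6
D5 → G6
E4 → A5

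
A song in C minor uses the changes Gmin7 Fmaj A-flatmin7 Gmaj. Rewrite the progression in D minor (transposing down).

Amin7 Gmaj Bbmin7 Amaj

C minor down to D minor is a minor seventh; each chord root moves by that interval while the quality stays the same.
Gmin7: root G down a minor seventh → A, giving Amin7.
Fmaj: root F down a minor seventh → G, giving Gmaj.
A-flatmin7: root A-flat down a minor seventh → Bb, giving Bbmin7.
Gmaj: root G down a minor seventh → A, giving Amaj.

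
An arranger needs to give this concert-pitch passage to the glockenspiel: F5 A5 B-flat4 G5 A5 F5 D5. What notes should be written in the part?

The glockenspiel sounds a perfect fifteenth above written, so the written part must be a perfect fifteenth below concert — transpose each note down.
F5 becomes F3
A5 becomes A3
Bb4 becomes Bb2
G5 becomes G3
A5 becomes A3
F5 becomes F3
D5 becomes D3

F3 A3 Bb2 G3 A3 F3 D3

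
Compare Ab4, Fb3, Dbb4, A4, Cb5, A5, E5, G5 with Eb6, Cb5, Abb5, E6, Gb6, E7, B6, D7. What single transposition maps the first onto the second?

up a perfect twelfth

From Ab4 to Eb6 is 12 letter names — a twelfth of some quality.
Ab4 to Eb6 is 19 semitones, which makes it a perfect twelfth; the second version is higher, so the direction is up.
Checking another pair — G5 → D7 — gives the same interval.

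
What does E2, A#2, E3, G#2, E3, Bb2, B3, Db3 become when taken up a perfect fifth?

B2 E#3 B3 D#3 B3 F3 F#4 Ab3

E2 to B2
A#2 to E#3
E3 to B3
G#2 to D#3
E3 to B3
Bb2 to F3
B3 to F#4
Db3 to Ab3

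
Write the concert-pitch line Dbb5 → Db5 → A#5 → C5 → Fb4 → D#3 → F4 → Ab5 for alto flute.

Written C4 sounds as G3 on the alto flute, so concert pitches are written a perfect fourth up.
Dbb5 -> Gbb5
Db5 -> Gb5
A#5 -> D#6
C5 -> F5
Fb4 -> Bbb4
D#3 -> G#3
F4 -> Bb4
Ab5 -> Db6

Gbb5 Gb5 D#6 F5 Bbb4 G#3 Bb4 Db6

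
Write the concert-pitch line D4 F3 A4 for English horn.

A4 C4 E5

The English horn sounds a perfect fifth below written, so the written part must be a perfect fifth above concert — transpose each note up.
D4 becomes A4
F3 becomes C4
A4 becomes E5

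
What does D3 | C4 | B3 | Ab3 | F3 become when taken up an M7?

C#4 B4 A#4 G4 E4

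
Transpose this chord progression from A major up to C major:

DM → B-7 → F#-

A major up to C major is a minor third; each chord root moves by that interval while the quality stays the same.
DM: root D up a minor third → F, giving FM.
B-7: root B up a minor third → D, giving D-7.
F#-: root F# up a minor third → A, giving A-.

FM D-7 A-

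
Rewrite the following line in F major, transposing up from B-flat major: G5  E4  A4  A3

D6 B4 E5 E4

From B-flat up to F is a perfect fifth; apply that to each pitch.
G5 → D6
E4 → B4
A4 → E5
A3 → E4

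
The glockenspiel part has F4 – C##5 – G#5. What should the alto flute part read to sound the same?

First find concert pitch: the glockenspiel sounds a perfect fifteenth above written, so F4 C##5 G#5 sounds F6 C##7 G#7.
Then write for alto flute: it sounds a perfect fourth below written, so the part must be a perfect fourth above concert.
F6 → Bb6
C##7 → F##7
G#7 → C#8

Bb6 F##7 C#8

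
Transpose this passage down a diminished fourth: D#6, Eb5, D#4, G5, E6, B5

D#6 down a diminished fourth is A##5.
Eb5 down a diminished fourth is B4.
D#4 down a diminished fourth is A##3.
G5 down a diminished fourth is D#5.
E6 down a diminished fourth is B#5.
A diminished fourth down from B5 gives F##5.

A##5 B4 A##3 D#5 B#5 F##5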